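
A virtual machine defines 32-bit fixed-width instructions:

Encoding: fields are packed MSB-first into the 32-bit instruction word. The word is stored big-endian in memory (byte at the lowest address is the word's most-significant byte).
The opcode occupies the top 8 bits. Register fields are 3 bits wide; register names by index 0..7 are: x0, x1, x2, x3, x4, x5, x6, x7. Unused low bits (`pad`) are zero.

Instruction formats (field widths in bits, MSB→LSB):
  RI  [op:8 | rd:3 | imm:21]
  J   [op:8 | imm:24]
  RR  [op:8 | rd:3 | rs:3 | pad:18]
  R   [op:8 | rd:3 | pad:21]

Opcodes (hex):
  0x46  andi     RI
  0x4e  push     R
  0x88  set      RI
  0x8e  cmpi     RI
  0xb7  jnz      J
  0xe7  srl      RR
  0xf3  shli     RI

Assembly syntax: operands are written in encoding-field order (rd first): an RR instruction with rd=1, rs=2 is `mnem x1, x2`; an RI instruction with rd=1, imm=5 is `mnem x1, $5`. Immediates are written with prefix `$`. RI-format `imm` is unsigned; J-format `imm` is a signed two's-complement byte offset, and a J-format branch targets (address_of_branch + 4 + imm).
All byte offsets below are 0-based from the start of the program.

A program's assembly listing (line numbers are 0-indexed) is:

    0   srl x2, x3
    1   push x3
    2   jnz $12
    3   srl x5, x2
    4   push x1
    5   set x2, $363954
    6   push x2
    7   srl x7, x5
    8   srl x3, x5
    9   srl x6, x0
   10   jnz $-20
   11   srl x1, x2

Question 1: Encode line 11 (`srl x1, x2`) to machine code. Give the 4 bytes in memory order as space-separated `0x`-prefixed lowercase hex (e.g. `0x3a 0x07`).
line 11 (srl): pack op=0xe7:8|rd=1:3|rs=2:3|pad=0:18 = 0xe7280000; big→ e7 28 00 00

0xe7 0x28 0x00 0x00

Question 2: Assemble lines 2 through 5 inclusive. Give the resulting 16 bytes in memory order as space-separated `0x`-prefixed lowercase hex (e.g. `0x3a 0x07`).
L2: jnz op=0xb7:8|imm=12:24 ⇒ 0xb700000c ⇒ big b7 00 00 0c
L3: srl op=0xe7:8|rd=5:3|rs=2:3|pad=0:18 ⇒ 0xe7a80000 ⇒ big e7 a8 00 00
L4: push op=0x4e:8|rd=1:3|pad=0:21 ⇒ 0x4e200000 ⇒ big 4e 20 00 00
L5: set op=0x88:8|rd=2:3|imm=363954:21 ⇒ 0x88458db2 ⇒ big 88 45 8d b2

0xb7 0x00 0x00 0x0c 0xe7 0xa8 0x00 0x00 0x4e 0x20 0x00 0x00 0x88 0x45 0x8d 0xb2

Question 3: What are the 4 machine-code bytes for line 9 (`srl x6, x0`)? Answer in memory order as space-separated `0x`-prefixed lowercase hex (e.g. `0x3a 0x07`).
9. srl fields op=0xe7:8|rd=6:3|rs=0:3|pad=0:18 → word e7c00000h → e7 c0 00 00

0xe7 0xc0 0x00 0x00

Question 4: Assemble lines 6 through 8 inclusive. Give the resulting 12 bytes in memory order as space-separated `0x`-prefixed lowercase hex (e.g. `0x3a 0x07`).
line 6 (push): pack op=0x4e:8|rd=2:3|pad=0:21 = 0x4e400000; big→ 4e 40 00 00
line 7 (srl): pack op=0xe7:8|rd=7:3|rs=5:3|pad=0:18 = 0xe7f40000; big→ e7 f4 00 00
line 8 (srl): pack op=0xe7:8|rd=3:3|rs=5:3|pad=0:18 = 0xe7740000; big→ e7 74 00 00

0x4e 0x40 0x00 0x00 0xe7 0xf4 0x00 0x00 0xe7 0x74 0x00 0x00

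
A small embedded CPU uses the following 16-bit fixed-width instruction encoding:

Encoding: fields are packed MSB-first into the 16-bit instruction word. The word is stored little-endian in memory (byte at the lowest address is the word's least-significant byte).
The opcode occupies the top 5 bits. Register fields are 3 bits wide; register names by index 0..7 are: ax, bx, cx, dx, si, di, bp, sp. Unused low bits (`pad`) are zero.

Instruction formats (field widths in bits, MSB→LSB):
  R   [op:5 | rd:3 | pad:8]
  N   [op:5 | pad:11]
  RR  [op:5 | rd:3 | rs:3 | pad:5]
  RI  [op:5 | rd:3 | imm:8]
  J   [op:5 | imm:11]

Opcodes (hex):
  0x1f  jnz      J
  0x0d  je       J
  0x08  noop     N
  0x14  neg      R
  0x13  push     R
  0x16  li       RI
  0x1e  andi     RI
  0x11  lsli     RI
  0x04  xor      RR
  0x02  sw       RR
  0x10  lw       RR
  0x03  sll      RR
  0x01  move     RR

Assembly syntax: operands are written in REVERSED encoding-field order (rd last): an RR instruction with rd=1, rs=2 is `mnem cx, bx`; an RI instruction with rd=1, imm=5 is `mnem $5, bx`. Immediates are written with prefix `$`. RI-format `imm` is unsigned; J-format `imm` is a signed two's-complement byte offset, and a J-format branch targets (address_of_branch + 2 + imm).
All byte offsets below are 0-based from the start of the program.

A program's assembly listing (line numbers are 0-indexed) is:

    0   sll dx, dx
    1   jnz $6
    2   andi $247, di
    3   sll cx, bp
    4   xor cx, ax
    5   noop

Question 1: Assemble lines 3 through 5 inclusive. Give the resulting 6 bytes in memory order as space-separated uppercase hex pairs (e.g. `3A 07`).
3. sll fields op=0x3:5|rd=6:3|rs=2:3|pad=0:5 → word 1e40h → 40 1e
4. xor fields op=0x4:5|rd=0:3|rs=2:3|pad=0:5 → word 2040h → 40 20
5. noop fields op=0x8:5|pad=0:11 → word 4000h → 00 40

40 1E 40 20 00 40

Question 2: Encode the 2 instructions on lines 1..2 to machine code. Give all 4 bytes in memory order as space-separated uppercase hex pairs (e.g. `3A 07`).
06 F8 F7 F5

L1: jnz op=0x1f:5|imm=6:11 ⇒ 0xf806 ⇒ little 06 f8
L2: andi op=0x1e:5|rd=5:3|imm=247:8 ⇒ 0xf5f7 ⇒ little f7 f5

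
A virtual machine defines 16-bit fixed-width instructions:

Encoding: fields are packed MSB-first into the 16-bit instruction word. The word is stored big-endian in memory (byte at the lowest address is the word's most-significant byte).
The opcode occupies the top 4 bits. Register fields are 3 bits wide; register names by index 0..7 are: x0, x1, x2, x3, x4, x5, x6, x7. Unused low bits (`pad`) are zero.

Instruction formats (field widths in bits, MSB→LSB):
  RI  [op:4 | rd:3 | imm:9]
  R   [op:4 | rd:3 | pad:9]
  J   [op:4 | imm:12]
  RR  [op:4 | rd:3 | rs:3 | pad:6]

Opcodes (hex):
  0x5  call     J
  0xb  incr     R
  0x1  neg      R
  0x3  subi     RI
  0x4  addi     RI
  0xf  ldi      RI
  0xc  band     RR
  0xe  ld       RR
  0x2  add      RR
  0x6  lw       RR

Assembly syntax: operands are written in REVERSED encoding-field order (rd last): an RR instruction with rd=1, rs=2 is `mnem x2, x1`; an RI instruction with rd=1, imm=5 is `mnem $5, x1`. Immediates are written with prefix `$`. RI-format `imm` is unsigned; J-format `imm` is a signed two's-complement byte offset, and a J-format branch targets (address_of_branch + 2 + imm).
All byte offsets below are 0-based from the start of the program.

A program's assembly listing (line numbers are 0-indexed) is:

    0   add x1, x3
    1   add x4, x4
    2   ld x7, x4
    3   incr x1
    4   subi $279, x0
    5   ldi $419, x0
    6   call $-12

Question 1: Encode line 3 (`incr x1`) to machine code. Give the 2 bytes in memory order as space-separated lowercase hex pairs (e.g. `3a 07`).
b2 00

L3: incr op=0xb:4|rd=1:3|pad=0:9 ⇒ 0xb200 ⇒ big b2 00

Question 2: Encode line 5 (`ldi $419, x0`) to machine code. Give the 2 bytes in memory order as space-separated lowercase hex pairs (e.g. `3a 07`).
5. ldi fields op=0xf:4|rd=0:3|imm=419:9 → word f1a3h → f1 a3

f1 a3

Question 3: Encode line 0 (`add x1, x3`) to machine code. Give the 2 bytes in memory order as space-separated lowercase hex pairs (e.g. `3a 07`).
26 40

0. add fields op=0x2:4|rd=3:3|rs=1:3|pad=0:6 → word 2640h → 26 40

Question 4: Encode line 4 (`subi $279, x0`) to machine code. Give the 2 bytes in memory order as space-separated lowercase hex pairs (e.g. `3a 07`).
31 17

4. subi fields op=0x3:4|rd=0:3|imm=279:9 → word 3117h → 31 17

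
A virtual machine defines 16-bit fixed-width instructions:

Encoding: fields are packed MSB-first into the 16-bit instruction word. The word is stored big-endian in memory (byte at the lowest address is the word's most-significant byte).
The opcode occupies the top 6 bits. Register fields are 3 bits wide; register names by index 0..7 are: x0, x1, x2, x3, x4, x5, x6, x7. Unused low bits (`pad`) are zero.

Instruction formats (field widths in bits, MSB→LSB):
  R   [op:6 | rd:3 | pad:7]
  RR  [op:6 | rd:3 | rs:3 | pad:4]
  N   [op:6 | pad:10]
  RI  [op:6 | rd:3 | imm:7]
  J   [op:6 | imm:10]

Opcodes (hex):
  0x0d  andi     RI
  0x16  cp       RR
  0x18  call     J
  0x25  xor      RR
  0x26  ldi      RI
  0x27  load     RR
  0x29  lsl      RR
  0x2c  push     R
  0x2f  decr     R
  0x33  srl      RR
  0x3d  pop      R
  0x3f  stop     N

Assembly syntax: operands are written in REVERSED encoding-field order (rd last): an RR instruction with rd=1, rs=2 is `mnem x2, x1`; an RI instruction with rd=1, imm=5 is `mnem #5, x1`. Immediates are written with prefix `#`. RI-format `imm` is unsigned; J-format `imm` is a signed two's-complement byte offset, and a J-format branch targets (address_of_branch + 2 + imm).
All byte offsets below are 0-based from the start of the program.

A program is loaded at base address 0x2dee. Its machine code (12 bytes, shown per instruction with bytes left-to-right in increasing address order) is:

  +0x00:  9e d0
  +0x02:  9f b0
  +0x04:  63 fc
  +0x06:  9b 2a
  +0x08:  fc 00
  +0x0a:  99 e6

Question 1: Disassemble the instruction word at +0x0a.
ldi #102, x3

+0x0a: 99 e6 ⇒ word 0x99e6 (big)
  opcode bits[15:10]=0x26: ldi/RI
  rd: (w>>7)&0x7=0x3 → x3
  imm: (w>>0)&0x7f=0x66 → #102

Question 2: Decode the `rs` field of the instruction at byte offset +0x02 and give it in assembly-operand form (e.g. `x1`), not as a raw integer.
x3

@+02  big-endian(9f b0) = 0x9fb0
  opcode bits[15:10]=0x27: load/RR
  rd@[9:7]=0x7 ⇒ x7
  rs@[6:4]=0x3 ⇒ x3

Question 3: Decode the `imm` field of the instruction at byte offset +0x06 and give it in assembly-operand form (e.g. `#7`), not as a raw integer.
[06] 9b 2a → 0x9b2a
  opcode bits[15:10]=0x26: ldi/RI
  rd@[9:7]=0x6 ⇒ x6
  imm@[6:0]=0x2a ⇒ #42

#42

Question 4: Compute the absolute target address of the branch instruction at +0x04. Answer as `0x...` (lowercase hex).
+0x04: 63 fc ⇒ word 0x63fc (big)
  top 6b → 0x18 → call [J]
  [9:0] imm=1020 (s10→-4) = #-4
  target = base 0x2dee + off 0x04 + 2 + imm -4 = 0x2df0

0x2df0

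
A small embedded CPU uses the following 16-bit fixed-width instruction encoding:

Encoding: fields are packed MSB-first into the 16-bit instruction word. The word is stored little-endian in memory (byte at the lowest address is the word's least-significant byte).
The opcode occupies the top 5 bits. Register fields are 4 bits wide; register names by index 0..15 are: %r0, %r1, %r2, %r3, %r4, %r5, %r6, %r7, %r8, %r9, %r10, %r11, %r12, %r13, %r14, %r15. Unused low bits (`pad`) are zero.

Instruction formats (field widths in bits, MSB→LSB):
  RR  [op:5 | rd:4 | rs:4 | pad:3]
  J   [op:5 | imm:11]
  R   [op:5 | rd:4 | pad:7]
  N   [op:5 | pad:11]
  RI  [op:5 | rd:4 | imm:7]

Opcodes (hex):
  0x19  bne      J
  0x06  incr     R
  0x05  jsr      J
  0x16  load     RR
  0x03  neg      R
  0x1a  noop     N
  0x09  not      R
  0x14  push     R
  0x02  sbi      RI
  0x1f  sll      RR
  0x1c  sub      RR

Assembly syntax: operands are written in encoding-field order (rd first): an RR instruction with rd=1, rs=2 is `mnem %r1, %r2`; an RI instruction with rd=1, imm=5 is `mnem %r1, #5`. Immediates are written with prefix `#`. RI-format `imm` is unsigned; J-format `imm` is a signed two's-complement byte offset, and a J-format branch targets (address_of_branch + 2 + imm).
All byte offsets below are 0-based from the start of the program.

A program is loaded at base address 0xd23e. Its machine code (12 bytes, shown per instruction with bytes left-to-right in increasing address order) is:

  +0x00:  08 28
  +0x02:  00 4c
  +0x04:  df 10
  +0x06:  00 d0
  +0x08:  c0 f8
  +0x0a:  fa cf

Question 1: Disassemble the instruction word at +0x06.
noop

[06] 00 d0 → 0xd000
  opcode bits[15:11]=0x1a: noop/N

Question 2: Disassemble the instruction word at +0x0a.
bne #-6

@+0a  little-endian(fa cf) = 0xcffa
  top 5b → 0x19 → bne [J]
  imm: (w>>0)&0x7ff=0x7fa (s11→-6) → #-6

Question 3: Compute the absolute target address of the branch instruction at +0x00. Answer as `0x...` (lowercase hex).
0xd248

@+00  little-endian(08 28) = 0x2808
  top 5b → 0x5 → jsr [J]
  imm@[10:0]=0x8 ⇒ #8
  target = base 0xd23e + off 0x00 + 2 + imm 8 = 0xd248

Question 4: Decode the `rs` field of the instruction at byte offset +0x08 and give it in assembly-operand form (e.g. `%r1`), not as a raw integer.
%r8

+0x08: c0 f8 ⇒ word 0xf8c0 (little)
  top 5b → 0x1f → sll [RR]
  rd@[10:7]=0x1 ⇒ %r1
  rs@[6:3]=0x8 ⇒ %r8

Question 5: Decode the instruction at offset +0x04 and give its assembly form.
+0x04: df 10 ⇒ word 0x10df (little)
  top 5b → 0x2 → sbi [RI]
  [10:7] rd=1 = %r1
  [6:0] imm=95 = #95

sbi %r1, #95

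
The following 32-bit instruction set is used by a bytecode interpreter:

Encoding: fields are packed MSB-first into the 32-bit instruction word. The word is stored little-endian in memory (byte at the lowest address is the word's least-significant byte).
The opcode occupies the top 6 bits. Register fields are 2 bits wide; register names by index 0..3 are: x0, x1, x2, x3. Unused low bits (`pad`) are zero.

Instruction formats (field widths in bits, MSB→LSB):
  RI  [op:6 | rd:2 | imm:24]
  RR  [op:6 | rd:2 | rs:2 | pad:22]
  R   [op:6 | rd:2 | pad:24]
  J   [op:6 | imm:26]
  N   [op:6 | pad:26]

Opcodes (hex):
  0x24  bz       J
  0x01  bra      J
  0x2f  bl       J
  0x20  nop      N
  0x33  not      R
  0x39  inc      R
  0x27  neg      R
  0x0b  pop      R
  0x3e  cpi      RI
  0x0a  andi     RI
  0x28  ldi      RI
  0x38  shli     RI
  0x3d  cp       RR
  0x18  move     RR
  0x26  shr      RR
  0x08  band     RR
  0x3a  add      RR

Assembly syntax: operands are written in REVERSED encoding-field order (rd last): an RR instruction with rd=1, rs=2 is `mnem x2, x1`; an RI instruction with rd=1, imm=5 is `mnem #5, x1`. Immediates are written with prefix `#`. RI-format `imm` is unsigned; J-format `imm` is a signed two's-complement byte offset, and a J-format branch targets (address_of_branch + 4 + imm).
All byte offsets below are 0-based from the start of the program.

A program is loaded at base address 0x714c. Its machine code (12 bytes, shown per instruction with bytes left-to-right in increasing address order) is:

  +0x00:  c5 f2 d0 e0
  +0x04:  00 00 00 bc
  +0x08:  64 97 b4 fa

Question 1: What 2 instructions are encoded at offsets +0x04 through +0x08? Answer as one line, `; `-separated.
bl #0; cpi #11835236, x2

+0x04: 00 00 00 bc ⇒ word 0xbc000000 (little)
  opcode bits[31:26]=0x2f: bl/J
  [25:0] imm=0 = #0
+0x08: 64 97 b4 fa ⇒ word 0xfab49764 (little)
  opcode bits[31:26]=0x3e: cpi/RI
  [25:24] rd=2 = x2
  [23:0] imm=11835236 = #11835236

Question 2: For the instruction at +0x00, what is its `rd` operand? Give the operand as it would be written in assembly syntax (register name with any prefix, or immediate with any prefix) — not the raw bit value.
off 0x00: read c5 f2 d0 e0 as little → 0xe0d0f2c5
  opcode bits[31:26]=0x38: shli/RI
  rd@[25:24]=0x0 ⇒ x0
  imm@[23:0]=0xd0f2c5 ⇒ #13693637

x0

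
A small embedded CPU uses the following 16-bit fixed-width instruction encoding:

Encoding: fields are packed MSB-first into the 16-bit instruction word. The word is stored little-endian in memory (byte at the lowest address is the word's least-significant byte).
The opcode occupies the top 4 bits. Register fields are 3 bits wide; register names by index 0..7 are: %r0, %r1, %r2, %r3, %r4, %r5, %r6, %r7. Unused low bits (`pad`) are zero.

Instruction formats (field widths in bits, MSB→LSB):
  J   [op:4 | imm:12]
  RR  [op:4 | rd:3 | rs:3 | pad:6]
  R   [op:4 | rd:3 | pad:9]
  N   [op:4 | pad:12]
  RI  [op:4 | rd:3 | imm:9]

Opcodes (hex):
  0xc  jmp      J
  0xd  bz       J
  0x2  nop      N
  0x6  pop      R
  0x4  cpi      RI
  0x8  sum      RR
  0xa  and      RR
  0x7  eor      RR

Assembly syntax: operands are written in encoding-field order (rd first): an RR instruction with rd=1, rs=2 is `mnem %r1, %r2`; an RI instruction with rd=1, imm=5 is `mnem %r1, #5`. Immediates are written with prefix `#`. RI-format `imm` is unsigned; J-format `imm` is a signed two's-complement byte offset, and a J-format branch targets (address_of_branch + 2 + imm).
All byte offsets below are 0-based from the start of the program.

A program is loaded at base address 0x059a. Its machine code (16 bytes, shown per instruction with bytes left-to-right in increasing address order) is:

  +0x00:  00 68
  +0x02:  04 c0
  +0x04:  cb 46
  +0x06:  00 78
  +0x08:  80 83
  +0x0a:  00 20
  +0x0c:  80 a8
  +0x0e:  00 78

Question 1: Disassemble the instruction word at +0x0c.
[0c] 80 a8 → 0xa880
  top 4b → 0xa → and [RR]
  rd: (w>>9)&0x7=0x4 → %r4
  rs: (w>>6)&0x7=0x2 → %r2

and %r4, %r2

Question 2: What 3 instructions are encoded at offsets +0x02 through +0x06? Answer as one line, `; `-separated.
off 0x02: read 04 c0 as little → 0xc004
  top 4b → 0xc → jmp [J]
  [11:0] imm=4 = #4
off 0x04: read cb 46 as little → 0x46cb
  top 4b → 0x4 → cpi [RI]
  [11:9] rd=3 = %r3
  [8:0] imm=203 = #203
off 0x06: read 00 78 as little → 0x7800
  top 4b → 0x7 → eor [RR]
  [11:9] rd=4 = %r4
  [8:6] rs=0 = %r0

jmp #4; cpi %r3, #203; eor %r4, %r0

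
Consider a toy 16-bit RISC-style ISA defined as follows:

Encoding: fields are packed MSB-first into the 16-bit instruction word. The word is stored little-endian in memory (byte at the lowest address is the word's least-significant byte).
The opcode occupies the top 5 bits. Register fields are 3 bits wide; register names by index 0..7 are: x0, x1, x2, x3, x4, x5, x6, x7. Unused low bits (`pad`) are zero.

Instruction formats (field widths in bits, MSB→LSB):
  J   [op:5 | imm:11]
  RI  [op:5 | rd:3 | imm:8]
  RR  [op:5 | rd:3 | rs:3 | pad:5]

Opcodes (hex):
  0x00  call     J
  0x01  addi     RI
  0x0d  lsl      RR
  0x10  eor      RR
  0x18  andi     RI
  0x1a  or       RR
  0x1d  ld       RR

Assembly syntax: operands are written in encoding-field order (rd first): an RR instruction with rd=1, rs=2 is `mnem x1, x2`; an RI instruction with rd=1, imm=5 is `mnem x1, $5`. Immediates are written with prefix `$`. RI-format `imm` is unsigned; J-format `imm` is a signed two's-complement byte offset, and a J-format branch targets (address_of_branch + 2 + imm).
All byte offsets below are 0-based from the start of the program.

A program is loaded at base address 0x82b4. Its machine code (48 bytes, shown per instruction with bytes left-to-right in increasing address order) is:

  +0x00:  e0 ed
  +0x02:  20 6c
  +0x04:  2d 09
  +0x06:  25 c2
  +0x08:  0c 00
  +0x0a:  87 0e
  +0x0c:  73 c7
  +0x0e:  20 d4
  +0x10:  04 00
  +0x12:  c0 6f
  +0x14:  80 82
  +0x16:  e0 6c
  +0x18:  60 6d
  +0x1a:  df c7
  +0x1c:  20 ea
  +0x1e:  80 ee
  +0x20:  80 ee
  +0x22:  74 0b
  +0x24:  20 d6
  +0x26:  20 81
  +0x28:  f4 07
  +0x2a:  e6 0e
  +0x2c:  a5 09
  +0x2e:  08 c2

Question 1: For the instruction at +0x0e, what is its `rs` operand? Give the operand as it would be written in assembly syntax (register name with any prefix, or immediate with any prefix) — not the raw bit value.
x1

@+0e  little-endian(20 d4) = 0xd420
  opcode bits[15:11]=0x1a: or/RR
  [10:8] rd=4 = x4
  [7:5] rs=1 = x1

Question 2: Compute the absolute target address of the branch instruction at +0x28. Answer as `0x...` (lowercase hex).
+0x28: f4 07 ⇒ word 0x07f4 (little)
  top 5b → 0x0 → call [J]
  [10:0] imm=2036 (s11→-12) = $-12
  target = base 0x82b4 + off 0x28 + 2 + imm -12 = 0x82d2

0x82d2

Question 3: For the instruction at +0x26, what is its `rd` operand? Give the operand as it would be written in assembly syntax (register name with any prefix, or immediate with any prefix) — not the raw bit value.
@+26  little-endian(20 81) = 0x8120
  op=0x8120>>11=0x10 ⇒ eor (RR)
  [10:8] rd=1 = x1
  [7:5] rs=1 = x1

x1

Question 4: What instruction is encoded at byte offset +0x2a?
off 0x2a: read e6 0e as little → 0x0ee6
  op=0x0ee6>>11=0x1 ⇒ addi (RI)
  rd: (w>>8)&0x7=0x6 → x6
  imm: (w>>0)&0xff=0xe6 → $230

addi x6, $230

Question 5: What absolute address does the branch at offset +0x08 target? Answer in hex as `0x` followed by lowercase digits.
0x82ca

@+08  little-endian(0c 00) = 0x000c
  opcode bits[15:11]=0x0: call/J
  imm: (w>>0)&0x7ff=0xc → $12
  target = base 0x82b4 + off 0x08 + 2 + imm 12 = 0x82ca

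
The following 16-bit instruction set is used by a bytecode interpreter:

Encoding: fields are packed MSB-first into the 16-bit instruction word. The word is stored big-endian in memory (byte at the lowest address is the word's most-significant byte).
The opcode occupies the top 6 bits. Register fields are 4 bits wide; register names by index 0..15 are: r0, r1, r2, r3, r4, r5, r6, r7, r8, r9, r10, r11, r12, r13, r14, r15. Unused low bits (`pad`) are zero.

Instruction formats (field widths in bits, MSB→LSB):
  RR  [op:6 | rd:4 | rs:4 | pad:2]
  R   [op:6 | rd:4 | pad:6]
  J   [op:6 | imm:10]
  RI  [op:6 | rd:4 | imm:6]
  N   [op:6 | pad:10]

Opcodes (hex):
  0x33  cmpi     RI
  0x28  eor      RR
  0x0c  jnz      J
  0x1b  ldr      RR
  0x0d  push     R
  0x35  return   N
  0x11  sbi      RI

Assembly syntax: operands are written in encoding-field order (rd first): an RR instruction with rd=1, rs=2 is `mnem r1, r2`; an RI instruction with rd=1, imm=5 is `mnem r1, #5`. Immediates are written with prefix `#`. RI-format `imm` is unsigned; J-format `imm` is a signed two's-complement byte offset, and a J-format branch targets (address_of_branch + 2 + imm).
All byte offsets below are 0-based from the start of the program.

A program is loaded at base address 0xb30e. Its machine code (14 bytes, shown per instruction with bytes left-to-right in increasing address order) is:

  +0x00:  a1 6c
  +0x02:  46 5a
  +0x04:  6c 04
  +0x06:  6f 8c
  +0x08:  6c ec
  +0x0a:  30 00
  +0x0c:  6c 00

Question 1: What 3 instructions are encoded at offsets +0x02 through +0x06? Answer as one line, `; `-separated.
@+02  big-endian(46 5a) = 0x465a
  op=0x465a>>10=0x11 ⇒ sbi (RI)
  [9:6] rd=9 = r9
  [5:0] imm=26 = #26
@+04  big-endian(6c 04) = 0x6c04
  op=0x6c04>>10=0x1b ⇒ ldr (RR)
  [9:6] rd=0 = r0
  [5:2] rs=1 = r1
@+06  big-endian(6f 8c) = 0x6f8c
  op=0x6f8c>>10=0x1b ⇒ ldr (RR)
  [9:6] rd=14 = r14
  [5:2] rs=3 = r3

sbi r9, #26; ldr r0, r1; ldr r14, r3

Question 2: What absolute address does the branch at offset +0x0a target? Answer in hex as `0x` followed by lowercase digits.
0xb31a

@+0a  big-endian(30 00) = 0x3000
  top 6b → 0xc → jnz [J]
  imm: (w>>0)&0x3ff=0x0 → #0
  target = base 0xb30e + off 0x0a + 2 + imm 0 = 0xb31a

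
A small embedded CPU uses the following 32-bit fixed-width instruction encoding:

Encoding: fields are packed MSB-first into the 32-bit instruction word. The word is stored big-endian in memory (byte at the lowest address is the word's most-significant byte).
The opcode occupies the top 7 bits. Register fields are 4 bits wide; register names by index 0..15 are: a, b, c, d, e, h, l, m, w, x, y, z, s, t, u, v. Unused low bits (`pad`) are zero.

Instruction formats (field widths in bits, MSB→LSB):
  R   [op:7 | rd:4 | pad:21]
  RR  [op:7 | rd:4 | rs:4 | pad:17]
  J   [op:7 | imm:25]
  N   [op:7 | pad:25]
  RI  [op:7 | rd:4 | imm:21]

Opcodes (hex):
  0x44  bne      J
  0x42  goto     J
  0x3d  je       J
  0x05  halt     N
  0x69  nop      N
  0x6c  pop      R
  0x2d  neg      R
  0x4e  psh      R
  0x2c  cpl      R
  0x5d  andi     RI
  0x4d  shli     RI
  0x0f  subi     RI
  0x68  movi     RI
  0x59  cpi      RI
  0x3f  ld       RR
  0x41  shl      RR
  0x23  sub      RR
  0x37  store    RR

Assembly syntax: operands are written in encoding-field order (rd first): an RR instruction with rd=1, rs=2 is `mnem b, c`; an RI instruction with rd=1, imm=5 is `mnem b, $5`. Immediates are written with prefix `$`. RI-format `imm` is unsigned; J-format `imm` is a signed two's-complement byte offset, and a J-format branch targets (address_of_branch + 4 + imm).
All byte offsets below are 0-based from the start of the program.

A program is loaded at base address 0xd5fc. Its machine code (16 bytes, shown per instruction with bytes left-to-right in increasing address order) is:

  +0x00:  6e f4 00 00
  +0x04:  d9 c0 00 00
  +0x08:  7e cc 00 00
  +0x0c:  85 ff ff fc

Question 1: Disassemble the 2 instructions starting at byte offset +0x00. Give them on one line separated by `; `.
store m, y; pop u

off 0x00: read 6e f4 00 00 as big → 0x6ef40000
  top 7b → 0x37 → store [RR]
  rd@[24:21]=0x7 ⇒ m
  rs@[20:17]=0xa ⇒ y
off 0x04: read d9 c0 00 00 as big → 0xd9c00000
  top 7b → 0x6c → pop [R]
  rd@[24:21]=0xe ⇒ u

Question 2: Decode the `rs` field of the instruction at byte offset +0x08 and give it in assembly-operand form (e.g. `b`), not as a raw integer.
l

+0x08: 7e cc 00 00 ⇒ word 0x7ecc0000 (big)
  opcode bits[31:25]=0x3f: ld/RR
  rd: (w>>21)&0xf=0x6 → l
  rs: (w>>17)&0xf=0x6 → l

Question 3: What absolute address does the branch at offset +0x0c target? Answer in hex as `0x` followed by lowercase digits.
0xd608

+0x0c: 85 ff ff fc ⇒ word 0x85fffffc (big)
  opcode bits[31:25]=0x42: goto/J
  imm: (w>>0)&0x1ffffff=0x1fffffc (s25→-4) → $-4
  target = base 0xd5fc + off 0x0c + 4 + imm -4 = 0xd608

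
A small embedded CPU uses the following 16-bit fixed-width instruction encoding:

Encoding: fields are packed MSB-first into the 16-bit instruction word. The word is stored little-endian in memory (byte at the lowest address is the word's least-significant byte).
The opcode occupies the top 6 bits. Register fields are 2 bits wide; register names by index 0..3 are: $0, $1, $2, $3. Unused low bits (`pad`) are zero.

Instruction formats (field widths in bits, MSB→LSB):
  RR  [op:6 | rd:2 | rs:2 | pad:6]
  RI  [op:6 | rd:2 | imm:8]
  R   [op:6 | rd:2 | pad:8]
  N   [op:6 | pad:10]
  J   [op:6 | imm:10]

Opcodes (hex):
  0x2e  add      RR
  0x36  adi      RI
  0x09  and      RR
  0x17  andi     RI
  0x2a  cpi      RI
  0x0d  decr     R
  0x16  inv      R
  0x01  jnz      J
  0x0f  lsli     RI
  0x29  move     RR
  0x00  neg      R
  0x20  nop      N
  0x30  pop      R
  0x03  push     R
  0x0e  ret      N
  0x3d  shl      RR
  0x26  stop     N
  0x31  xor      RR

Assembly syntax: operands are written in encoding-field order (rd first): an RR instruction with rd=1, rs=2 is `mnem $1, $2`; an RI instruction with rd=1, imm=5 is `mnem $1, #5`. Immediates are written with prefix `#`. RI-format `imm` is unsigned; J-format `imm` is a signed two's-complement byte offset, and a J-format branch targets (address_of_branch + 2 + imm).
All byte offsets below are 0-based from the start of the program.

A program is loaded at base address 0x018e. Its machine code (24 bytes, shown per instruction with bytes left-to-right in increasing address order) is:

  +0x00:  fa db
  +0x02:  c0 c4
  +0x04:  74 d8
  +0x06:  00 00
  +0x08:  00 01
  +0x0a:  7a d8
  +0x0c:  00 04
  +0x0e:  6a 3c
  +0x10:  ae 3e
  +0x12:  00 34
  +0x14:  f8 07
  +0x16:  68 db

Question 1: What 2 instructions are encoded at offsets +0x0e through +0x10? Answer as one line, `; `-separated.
lsli $0, #106; lsli $2, #174

@+0e  little-endian(6a 3c) = 0x3c6a
  top 6b → 0xf → lsli [RI]
  rd: (w>>8)&0x3=0x0 → $0
  imm: (w>>0)&0xff=0x6a → #106
@+10  little-endian(ae 3e) = 0x3eae
  top 6b → 0xf → lsli [RI]
  rd: (w>>8)&0x3=0x2 → $2
  imm: (w>>0)&0xff=0xae → #174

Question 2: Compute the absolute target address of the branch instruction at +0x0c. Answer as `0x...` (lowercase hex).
0x019c

@+0c  little-endian(00 04) = 0x0400
  opcode bits[15:10]=0x1: jnz/J
  imm: (w>>0)&0x3ff=0x0 → #0
  target = base 0x018e + off 0x0c + 2 + imm 0 = 0x019c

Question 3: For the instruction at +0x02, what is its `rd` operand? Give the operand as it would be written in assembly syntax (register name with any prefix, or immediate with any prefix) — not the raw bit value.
$0

[02] c0 c4 → 0xc4c0
  top 6b → 0x31 → xor [RR]
  rd: (w>>8)&0x3=0x0 → $0
  rs: (w>>6)&0x3=0x3 → $3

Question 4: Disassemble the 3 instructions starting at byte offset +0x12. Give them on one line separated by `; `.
decr $0; jnz #-8; adi $3, #104

@+12  little-endian(00 34) = 0x3400
  top 6b → 0xd → decr [R]
  [9:8] rd=0 = $0
@+14  little-endian(f8 07) = 0x07f8
  top 6b → 0x1 → jnz [J]
  [9:0] imm=1016 (s10→-8) = #-8
@+16  little-endian(68 db) = 0xdb68
  top 6b → 0x36 → adi [RI]
  [9:8] rd=3 = $3
  [7:0] imm=104 = #104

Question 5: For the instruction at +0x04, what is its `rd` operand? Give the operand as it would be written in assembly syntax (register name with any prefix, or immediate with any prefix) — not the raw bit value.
+0x04: 74 d8 ⇒ word 0xd874 (little)
  top 6b → 0x36 → adi [RI]
  [9:8] rd=0 = $0
  [7:0] imm=116 = #116

$0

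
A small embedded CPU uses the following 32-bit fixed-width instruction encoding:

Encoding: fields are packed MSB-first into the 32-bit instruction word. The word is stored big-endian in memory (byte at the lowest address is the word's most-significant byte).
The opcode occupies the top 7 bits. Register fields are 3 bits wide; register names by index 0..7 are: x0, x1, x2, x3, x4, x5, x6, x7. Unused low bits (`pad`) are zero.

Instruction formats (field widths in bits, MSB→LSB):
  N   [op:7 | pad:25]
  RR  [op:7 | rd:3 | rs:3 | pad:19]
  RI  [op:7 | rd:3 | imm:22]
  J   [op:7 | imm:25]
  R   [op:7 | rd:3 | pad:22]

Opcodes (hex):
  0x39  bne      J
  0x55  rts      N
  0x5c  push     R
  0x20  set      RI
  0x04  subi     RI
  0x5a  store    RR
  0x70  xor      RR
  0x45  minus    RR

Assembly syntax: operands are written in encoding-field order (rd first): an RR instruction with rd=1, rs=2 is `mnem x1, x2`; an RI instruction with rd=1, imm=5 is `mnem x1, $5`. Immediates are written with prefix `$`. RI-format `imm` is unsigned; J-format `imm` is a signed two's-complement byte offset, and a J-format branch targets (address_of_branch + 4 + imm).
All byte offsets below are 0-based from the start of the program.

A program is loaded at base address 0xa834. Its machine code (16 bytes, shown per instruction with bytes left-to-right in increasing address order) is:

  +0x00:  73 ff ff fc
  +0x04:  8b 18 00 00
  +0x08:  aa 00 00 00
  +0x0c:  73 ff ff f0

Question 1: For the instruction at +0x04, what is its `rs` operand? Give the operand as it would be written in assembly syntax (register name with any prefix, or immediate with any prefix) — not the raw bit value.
x3

off 0x04: read 8b 18 00 00 as big → 0x8b180000
  opcode bits[31:25]=0x45: minus/RR
  rd@[24:22]=0x4 ⇒ x4
  rs@[21:19]=0x3 ⇒ x3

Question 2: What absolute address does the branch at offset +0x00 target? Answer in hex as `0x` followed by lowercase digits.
0xa834

off 0x00: read 73 ff ff fc as big → 0x73fffffc
  opcode bits[31:25]=0x39: bne/J
  [24:0] imm=33554428 (s25→-4) = $-4
  target = base 0xa834 + off 0x00 + 4 + imm -4 = 0xa834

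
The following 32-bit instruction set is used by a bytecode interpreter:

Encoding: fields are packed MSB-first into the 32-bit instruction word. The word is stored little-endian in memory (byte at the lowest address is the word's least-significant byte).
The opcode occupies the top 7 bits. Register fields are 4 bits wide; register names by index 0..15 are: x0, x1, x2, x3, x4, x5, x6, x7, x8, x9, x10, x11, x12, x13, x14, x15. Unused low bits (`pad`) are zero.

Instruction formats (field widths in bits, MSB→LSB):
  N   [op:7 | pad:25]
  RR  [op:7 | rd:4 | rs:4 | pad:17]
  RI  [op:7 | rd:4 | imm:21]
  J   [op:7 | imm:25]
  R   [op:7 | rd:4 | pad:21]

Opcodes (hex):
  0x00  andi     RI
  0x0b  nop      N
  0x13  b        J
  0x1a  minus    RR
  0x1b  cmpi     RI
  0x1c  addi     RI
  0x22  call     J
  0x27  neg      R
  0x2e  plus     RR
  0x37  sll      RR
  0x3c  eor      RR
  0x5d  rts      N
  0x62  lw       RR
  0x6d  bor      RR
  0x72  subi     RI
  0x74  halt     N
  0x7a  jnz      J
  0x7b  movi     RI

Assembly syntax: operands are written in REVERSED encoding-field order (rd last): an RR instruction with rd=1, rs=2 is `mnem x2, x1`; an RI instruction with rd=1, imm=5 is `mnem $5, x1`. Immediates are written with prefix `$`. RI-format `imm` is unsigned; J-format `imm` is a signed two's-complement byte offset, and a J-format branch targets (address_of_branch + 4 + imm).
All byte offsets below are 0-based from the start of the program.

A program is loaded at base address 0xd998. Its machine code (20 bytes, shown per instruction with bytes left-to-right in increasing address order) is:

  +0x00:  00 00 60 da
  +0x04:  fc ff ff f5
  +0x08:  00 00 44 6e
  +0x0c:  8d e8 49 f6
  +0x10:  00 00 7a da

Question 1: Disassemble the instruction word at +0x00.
bor x0, x3

+0x00: 00 00 60 da ⇒ word 0xda600000 (little)
  top 7b → 0x6d → bor [RR]
  rd@[24:21]=0x3 ⇒ x3
  rs@[20:17]=0x0 ⇒ x0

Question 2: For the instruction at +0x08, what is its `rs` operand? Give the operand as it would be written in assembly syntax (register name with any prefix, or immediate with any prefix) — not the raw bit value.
[08] 00 00 44 6e → 0x6e440000
  op=0x6e440000>>25=0x37 ⇒ sll (RR)
  [24:21] rd=2 = x2
  [20:17] rs=2 = x2

x2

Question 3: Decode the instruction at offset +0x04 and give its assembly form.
+0x04: fc ff ff f5 ⇒ word 0xf5fffffc (little)
  op=0xf5fffffc>>25=0x7a ⇒ jnz (J)
  imm: (w>>0)&0x1ffffff=0x1fffffc (s25→-4) → $-4

jnz $-4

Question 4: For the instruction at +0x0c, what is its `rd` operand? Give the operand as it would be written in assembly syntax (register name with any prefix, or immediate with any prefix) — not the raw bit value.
off 0x0c: read 8d e8 49 f6 as little → 0xf649e88d
  opcode bits[31:25]=0x7b: movi/RI
  [24:21] rd=2 = x2
  [20:0] imm=649357 = $649357

x2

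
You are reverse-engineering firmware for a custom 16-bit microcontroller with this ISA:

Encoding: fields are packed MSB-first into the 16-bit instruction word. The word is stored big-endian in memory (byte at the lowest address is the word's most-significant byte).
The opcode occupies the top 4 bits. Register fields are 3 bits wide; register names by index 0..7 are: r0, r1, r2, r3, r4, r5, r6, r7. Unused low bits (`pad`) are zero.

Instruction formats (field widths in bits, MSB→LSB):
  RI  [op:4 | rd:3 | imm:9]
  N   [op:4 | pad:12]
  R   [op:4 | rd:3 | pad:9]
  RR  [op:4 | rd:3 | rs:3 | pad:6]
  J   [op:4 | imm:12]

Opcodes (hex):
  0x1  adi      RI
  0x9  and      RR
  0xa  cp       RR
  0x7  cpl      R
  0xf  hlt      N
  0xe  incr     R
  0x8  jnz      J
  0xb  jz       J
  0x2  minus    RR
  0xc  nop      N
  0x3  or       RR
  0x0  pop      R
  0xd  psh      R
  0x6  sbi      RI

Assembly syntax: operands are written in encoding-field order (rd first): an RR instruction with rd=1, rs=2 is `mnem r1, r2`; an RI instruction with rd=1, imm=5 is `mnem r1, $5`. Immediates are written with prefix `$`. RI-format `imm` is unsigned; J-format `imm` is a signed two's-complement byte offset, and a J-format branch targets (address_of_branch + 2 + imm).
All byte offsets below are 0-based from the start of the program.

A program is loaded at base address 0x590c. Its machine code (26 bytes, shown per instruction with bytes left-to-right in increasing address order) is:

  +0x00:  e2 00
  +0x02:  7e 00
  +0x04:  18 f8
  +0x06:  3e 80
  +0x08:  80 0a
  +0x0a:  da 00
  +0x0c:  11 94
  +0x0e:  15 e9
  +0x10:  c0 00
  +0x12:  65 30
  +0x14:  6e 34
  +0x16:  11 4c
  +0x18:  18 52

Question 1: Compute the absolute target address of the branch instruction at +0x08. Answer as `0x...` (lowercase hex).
@+08  big-endian(80 0a) = 0x800a
  top 4b → 0x8 → jnz [J]
  imm@[11:0]=0xa ⇒ $10
  target = base 0x590c + off 0x08 + 2 + imm 10 = 0x5920

0x5920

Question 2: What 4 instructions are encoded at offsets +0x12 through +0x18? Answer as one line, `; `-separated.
sbi r2, $304; sbi r7, $52; adi r0, $332; adi r4, $82

@+12  big-endian(65 30) = 0x6530
  opcode bits[15:12]=0x6: sbi/RI
  rd: (w>>9)&0x7=0x2 → r2
  imm: (w>>0)&0x1ff=0x130 → $304
@+14  big-endian(6e 34) = 0x6e34
  opcode bits[15:12]=0x6: sbi/RI
  rd: (w>>9)&0x7=0x7 → r7
  imm: (w>>0)&0x1ff=0x34 → $52
@+16  big-endian(11 4c) = 0x114c
  opcode bits[15:12]=0x1: adi/RI
  rd: (w>>9)&0x7=0x0 → r0
  imm: (w>>0)&0x1ff=0x14c → $332
@+18  big-endian(18 52) = 0x1852
  opcode bits[15:12]=0x1: adi/RI
  rd: (w>>9)&0x7=0x4 → r4
  imm: (w>>0)&0x1ff=0x52 → $82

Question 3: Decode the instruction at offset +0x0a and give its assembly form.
psh r5

+0x0a: da 00 ⇒ word 0xda00 (big)
  op=0xda00>>12=0xd ⇒ psh (R)
  rd: (w>>9)&0x7=0x5 → r5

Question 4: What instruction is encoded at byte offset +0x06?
or r7, r2

+0x06: 3e 80 ⇒ word 0x3e80 (big)
  top 4b → 0x3 → or [RR]
  [11:9] rd=7 = r7
  [8:6] rs=2 = r2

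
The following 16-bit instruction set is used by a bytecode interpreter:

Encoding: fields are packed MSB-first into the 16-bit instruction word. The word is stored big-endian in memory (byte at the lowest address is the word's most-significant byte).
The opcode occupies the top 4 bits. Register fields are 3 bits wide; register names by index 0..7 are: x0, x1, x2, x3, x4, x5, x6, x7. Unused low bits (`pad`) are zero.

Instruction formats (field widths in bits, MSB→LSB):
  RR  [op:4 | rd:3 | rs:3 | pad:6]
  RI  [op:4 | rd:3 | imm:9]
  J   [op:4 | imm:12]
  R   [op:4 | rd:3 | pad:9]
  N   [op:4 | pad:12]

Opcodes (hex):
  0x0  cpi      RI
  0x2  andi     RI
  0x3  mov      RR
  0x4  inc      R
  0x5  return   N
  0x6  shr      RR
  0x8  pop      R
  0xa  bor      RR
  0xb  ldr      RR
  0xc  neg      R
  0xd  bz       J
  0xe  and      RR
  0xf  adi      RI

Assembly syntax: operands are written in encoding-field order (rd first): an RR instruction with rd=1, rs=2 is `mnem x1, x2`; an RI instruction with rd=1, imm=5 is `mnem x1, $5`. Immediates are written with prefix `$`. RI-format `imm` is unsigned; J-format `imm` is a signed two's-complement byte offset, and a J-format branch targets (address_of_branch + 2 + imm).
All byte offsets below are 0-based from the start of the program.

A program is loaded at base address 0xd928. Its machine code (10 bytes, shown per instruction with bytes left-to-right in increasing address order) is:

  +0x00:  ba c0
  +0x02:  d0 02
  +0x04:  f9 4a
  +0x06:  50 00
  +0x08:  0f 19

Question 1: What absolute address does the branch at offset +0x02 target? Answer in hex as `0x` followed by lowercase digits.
@+02  big-endian(d0 02) = 0xd002
  top 4b → 0xd → bz [J]
  imm@[11:0]=0x2 ⇒ $2
  target = base 0xd928 + off 0x02 + 2 + imm 2 = 0xd92e

0xd92e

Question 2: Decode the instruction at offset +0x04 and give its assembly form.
@+04  big-endian(f9 4a) = 0xf94a
  opcode bits[15:12]=0xf: adi/RI
  rd: (w>>9)&0x7=0x4 → x4
  imm: (w>>0)&0x1ff=0x14a → $330

adi x4, $330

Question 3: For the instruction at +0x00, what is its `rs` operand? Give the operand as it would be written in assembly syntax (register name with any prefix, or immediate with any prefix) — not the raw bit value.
off 0x00: read ba c0 as big → 0xbac0
  op=0xbac0>>12=0xb ⇒ ldr (RR)
  rd: (w>>9)&0x7=0x5 → x5
  rs: (w>>6)&0x7=0x3 → x3

x3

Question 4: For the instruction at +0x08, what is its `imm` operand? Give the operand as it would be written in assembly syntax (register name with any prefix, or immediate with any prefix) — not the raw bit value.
[08] 0f 19 → 0x0f19
  top 4b → 0x0 → cpi [RI]
  [11:9] rd=7 = x7
  [8:0] imm=281 = $281

$281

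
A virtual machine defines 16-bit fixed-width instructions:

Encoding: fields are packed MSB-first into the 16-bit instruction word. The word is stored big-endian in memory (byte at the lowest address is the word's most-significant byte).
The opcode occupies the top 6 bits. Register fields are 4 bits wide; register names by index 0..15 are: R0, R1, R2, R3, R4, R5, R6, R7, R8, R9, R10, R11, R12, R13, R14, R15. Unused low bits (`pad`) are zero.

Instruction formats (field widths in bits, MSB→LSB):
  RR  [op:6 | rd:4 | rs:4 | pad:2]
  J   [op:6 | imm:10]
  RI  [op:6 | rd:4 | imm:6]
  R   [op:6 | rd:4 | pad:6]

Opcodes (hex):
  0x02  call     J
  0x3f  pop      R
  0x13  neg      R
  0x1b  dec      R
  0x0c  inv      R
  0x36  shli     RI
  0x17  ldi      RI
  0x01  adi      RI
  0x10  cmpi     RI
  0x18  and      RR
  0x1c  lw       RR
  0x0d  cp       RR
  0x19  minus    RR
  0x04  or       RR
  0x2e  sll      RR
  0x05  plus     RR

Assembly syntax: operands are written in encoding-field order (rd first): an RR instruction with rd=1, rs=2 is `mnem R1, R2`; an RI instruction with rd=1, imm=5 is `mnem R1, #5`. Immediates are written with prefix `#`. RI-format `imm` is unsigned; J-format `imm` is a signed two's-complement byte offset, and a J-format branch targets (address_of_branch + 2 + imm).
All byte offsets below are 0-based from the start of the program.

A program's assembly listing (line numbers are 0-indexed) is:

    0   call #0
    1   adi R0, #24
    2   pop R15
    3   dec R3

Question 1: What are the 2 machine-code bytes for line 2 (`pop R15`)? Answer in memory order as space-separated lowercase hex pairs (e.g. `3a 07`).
L2: pop op=0x3f:6|rd=15:4|pad=0:6 ⇒ 0xffc0 ⇒ big ff c0

ff c0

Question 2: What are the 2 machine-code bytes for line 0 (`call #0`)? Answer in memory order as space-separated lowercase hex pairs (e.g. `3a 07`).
line 0 (call): pack op=0x2:6|imm=0:10 = 0x0800; big→ 08 00

08 00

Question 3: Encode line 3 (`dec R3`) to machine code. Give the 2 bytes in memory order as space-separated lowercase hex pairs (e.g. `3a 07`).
line 3 (dec): pack op=0x1b:6|rd=3:4|pad=0:6 = 0x6cc0; big→ 6c c0

6c c0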